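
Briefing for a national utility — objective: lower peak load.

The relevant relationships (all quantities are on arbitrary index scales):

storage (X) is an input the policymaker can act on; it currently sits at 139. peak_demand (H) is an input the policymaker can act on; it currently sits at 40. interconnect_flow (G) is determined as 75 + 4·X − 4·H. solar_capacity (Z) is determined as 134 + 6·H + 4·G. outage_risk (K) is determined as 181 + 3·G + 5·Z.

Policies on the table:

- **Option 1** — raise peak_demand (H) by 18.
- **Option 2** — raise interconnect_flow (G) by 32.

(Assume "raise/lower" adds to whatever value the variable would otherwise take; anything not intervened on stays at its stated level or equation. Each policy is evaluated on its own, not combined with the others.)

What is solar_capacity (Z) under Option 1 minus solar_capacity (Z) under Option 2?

-308

Option 1 (H + 18):
  X = 139
  H = 40 + 18 = 58
  G = 75 + 4·139 − 4·58 = 399
  Z = 134 + 6·58 + 4·399 = 2078
Option 2 (G + 32):
  X = 139
  H = 40
  G = 75 + 4·139 − 4·40 (+32 from intervention) = 503
  Z = 134 + 6·40 + 4·503 = 2386
Z: 2078 − 2386 = -308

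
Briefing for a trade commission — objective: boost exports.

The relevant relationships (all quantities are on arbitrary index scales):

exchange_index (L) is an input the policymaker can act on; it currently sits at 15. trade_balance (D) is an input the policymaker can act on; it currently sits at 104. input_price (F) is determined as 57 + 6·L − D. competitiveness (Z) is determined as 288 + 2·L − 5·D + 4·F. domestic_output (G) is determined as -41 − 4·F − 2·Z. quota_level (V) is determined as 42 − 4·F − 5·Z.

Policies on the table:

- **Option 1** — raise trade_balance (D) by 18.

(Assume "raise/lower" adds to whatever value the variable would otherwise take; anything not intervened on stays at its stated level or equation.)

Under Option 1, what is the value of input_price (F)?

Option 1 (D + 18):
  L = 15
  D = 104 + 18 = 122
  F = 57 + 6·15 − 122 = 25

25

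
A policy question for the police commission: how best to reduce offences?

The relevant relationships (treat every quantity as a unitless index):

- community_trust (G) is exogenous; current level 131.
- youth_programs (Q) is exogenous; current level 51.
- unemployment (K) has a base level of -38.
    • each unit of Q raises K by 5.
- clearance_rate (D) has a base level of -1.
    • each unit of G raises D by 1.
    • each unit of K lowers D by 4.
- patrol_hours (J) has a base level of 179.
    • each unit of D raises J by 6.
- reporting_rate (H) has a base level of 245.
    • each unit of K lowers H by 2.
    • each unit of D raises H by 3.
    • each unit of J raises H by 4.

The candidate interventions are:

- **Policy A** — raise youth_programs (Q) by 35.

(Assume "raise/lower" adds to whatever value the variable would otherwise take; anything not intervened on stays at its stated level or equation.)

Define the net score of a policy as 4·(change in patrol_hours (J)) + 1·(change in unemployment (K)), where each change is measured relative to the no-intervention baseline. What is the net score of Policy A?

Baseline:
  G = 131
  Q = 51
  K = -38 + 5·51 = 217
  D = -1 + 131 − 4·217 = -738
  J = 179 + 6·(-738) = -4249
Policy A (Q + 35):
  G = 131
  Q = 51 + 35 = 86
  K = -38 + 5·86 = 392
  D = -1 + 131 − 4·392 = -1438
  J = 179 + 6·(-1438) = -8449
ΔJ = -8449 − (-4249) = -4200; ΔK = 392 − 217 = 175
Score = 4·(-4200) + 1·175 = -16625

-16625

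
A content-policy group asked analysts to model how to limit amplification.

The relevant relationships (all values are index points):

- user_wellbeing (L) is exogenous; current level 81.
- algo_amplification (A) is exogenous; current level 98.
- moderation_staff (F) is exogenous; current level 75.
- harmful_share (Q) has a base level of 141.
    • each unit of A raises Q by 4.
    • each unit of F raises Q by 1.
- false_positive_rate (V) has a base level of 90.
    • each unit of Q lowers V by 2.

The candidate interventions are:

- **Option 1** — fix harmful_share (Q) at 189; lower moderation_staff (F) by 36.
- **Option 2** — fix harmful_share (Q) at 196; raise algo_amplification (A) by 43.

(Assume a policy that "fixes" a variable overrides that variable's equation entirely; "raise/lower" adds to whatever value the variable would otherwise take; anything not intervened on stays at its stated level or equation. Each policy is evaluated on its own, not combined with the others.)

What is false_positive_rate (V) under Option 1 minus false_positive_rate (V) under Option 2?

14

Option 1 (Q := 189, F − 36):
  A = 98
  F = 75 − 36 = 39
  Q = 189
  V = 90 − 2·189 = -288
Option 2 (Q := 196, A + 43):
  A = 98 + 43 = 141
  F = 75
  Q = 196
  V = 90 − 2·196 = -302
V: -288 − (-302) = 14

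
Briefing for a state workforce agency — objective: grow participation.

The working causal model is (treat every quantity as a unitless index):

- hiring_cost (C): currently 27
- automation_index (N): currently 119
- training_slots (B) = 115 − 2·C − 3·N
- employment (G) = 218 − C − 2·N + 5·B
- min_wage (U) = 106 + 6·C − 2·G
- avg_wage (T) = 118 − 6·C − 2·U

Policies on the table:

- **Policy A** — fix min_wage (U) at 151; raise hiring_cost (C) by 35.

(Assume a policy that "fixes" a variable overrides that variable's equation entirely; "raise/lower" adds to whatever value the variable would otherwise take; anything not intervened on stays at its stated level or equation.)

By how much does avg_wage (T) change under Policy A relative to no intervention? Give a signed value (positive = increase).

Baseline:
  C = 27
  N = 119
  B = 115 − 2·27 − 3·119 = -296
  G = 218 − 27 − 2·119 + 5·(-296) = -1527
  U = 106 + 6·27 − 2·(-1527) = 3322
  T = 118 − 6·27 − 2·3322 = -6688
Policy A (U := 151, C + 35):
  C = 27 + 35 = 62
  N = 119
  B = 115 − 2·62 − 3·119 = -366
  G = 218 − 62 − 2·119 + 5·(-366) = -1912
  U = 151
  T = 118 − 6·62 − 2·151 = -556
Change in T: -556 − (-6688) = 6132

6132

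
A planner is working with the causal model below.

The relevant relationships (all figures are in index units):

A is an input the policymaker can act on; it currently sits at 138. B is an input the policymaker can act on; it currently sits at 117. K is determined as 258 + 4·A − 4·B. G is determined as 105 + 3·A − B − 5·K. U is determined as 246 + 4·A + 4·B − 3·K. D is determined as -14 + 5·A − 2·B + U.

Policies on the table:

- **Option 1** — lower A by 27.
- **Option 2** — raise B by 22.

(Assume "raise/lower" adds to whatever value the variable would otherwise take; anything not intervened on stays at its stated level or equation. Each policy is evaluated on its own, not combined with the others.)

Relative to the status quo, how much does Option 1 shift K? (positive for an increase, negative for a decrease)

Baseline:
  A = 138
  B = 117
  K = 258 + 4·138 − 4·117 = 342
Option 1 (A − 27):
  A = 138 − 27 = 111
  B = 117
  K = 258 + 4·111 − 4·117 = 234
Change in K: 234 − 342 = -108

-108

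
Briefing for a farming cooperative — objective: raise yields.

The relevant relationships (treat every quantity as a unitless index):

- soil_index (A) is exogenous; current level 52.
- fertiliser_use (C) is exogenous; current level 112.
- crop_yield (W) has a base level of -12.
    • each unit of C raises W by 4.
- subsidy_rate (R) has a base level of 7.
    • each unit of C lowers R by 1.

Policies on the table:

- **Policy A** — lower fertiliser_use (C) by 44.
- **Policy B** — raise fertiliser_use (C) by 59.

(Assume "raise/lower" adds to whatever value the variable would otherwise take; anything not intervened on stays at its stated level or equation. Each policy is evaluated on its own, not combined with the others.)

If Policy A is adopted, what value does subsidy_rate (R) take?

Policy A (C − 44):
  C = 112 − 44 = 68
  R = 7 − 68 = -61

-61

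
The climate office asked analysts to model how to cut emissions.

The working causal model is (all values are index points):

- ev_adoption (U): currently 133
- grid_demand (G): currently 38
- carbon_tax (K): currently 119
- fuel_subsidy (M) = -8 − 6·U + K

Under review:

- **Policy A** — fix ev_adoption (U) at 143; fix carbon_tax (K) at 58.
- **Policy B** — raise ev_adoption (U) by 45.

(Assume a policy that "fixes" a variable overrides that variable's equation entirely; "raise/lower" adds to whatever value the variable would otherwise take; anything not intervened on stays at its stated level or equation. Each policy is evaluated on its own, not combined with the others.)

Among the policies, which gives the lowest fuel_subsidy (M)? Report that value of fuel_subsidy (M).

-957

Policy A (U := 143, K := 58):
  U = 143
  K = 58
  M = -8 − 6·143 + 58 = -808
Policy B (U + 45):
  U = 133 + 45 = 178
  K = 119
  M = -8 − 6·178 + 119 = -957
Comparing — Policy A: M=-808, Policy B: M=-957. Lowest is -957 (Policy B).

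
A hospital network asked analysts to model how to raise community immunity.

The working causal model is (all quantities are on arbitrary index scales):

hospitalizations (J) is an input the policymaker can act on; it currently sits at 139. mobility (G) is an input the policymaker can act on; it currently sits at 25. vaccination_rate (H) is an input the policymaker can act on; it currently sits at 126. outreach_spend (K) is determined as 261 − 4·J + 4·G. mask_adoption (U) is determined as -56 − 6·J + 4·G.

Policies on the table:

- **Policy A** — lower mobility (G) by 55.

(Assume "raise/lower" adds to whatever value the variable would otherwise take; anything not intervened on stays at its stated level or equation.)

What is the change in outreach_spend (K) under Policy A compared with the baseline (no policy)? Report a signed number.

-220

Baseline:
  J = 139
  G = 25
  K = 261 − 4·139 + 4·25 = -195
Policy A (G − 55):
  J = 139
  G = 25 − 55 = -30
  K = 261 − 4·139 + 4·(-30) = -415
Change in K: -415 − (-195) = -220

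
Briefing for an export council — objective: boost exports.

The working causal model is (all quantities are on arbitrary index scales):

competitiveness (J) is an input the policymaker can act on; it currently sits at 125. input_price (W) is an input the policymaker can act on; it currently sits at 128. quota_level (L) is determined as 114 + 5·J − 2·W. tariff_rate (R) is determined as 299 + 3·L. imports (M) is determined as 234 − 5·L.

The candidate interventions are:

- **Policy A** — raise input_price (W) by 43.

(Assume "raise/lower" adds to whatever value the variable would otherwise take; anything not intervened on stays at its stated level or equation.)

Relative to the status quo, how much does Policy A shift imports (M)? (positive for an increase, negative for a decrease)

430

Baseline:
  J = 125
  W = 128
  L = 114 + 5·125 − 2·128 = 483
  M = 234 − 5·483 = -2181
Policy A (W + 43):
  J = 125
  W = 128 + 43 = 171
  L = 114 + 5·125 − 2·171 = 397
  M = 234 − 5·397 = -1751
Change in M: -1751 − (-2181) = 430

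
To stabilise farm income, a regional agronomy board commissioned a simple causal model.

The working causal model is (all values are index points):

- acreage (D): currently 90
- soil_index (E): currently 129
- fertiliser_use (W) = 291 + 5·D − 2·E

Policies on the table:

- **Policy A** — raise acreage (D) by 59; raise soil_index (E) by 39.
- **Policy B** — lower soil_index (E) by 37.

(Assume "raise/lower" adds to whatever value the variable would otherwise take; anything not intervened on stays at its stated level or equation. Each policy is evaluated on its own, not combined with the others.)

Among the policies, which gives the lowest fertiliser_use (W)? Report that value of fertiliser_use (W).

557

Policy A (D + 59, E + 39):
  D = 90 + 59 = 149
  E = 129 + 39 = 168
  W = 291 + 5·149 − 2·168 = 700
Policy B (E − 37):
  D = 90
  E = 129 − 37 = 92
  W = 291 + 5·90 − 2·92 = 557
Comparing — Policy A: W=700, Policy B: W=557. Lowest is 557 (Policy B).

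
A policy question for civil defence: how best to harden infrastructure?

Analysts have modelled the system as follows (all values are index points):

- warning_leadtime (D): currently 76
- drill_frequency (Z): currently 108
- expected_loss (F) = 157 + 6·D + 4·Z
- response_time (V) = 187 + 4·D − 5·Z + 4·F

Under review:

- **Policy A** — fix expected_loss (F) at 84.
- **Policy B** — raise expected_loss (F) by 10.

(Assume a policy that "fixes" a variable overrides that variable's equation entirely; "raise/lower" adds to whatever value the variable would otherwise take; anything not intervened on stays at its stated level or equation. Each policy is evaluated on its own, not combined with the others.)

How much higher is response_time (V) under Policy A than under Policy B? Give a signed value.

-3884

Policy A (F := 84):
  D = 76
  Z = 108
  F = 84
  V = 187 + 4·76 − 5·108 + 4·84 = 287
Policy B (F + 10):
  D = 76
  Z = 108
  F = 157 + 6·76 + 4·108 (+10 from intervention) = 1055
  V = 187 + 4·76 − 5·108 + 4·1055 = 4171
V: 287 − 4171 = -3884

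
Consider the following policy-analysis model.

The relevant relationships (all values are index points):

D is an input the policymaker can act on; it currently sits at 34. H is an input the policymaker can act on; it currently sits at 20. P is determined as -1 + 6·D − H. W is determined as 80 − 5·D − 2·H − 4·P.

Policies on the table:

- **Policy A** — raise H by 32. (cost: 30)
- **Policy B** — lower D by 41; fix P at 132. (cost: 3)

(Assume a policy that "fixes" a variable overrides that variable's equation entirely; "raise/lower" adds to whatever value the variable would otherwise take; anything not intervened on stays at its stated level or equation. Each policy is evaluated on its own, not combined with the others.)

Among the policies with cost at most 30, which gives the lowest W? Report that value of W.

-798

Policy A (H + 32):
  D = 34
  H = 20 + 32 = 52
  P = -1 + 6·34 − 52 = 151
  W = 80 − 5·34 − 2·52 − 4·151 = -798
Policy B (D − 41, P := 132):
  D = 34 − 41 = -7
  H = 20
  P = 132
  W = 80 − 5·(-7) − 2·20 − 4·132 = -453
Comparing — Policy A: W=-798, Policy B: W=-453. Lowest is -798 (Policy A).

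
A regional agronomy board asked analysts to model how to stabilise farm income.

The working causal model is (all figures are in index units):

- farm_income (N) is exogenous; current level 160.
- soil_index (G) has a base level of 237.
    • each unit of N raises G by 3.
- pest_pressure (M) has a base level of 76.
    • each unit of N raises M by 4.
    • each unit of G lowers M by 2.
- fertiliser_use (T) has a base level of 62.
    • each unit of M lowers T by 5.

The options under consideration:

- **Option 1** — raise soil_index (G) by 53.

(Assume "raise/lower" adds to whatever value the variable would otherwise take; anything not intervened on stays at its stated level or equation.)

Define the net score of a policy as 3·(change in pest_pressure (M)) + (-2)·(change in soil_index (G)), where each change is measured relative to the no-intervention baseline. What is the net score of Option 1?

-424

Baseline:
  N = 160
  G = 237 + 3·160 = 717
  M = 76 + 4·160 − 2·717 = -718
Option 1 (G + 53):
  N = 160
  G = 237 + 3·160 (+53 from intervention) = 770
  M = 76 + 4·160 − 2·770 = -824
ΔM = -824 − (-718) = -106; ΔG = 770 − 717 = 53
Score = 3·(-106) + (-2)·53 = -424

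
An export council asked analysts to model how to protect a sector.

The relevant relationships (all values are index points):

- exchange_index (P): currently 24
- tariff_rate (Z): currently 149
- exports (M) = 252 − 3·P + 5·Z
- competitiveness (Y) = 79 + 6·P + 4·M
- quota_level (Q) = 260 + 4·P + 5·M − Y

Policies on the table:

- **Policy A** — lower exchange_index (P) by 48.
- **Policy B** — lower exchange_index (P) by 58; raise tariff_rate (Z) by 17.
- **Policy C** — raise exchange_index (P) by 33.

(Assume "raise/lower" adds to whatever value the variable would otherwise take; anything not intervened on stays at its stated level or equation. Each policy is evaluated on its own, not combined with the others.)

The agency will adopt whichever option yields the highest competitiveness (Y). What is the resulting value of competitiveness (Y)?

Policy A (P − 48):
  P = 24 − 48 = -24
  Z = 149
  M = 252 − 3·(-24) + 5·149 = 1069
  Y = 79 + 6·(-24) + 4·1069 = 4211
Policy B (P − 58, Z + 17):
  P = 24 − 58 = -34
  Z = 149 + 17 = 166
  M = 252 − 3·(-34) + 5·166 = 1184
  Y = 79 + 6·(-34) + 4·1184 = 4611
Policy C (P + 33):
  P = 24 + 33 = 57
  Z = 149
  M = 252 − 3·57 + 5·149 = 826
  Y = 79 + 6·57 + 4·826 = 3725
Comparing — Policy A: Y=4211, Policy B: Y=4611, Policy C: Y=3725. Highest is 4611 (Policy B).

4611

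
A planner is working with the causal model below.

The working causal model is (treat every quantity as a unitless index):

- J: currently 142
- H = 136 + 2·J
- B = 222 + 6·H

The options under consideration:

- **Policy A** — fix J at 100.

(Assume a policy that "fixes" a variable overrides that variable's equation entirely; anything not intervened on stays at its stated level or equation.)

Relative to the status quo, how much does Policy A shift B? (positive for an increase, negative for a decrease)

-504

Baseline:
  J = 142
  H = 136 + 2·142 = 420
  B = 222 + 6·420 = 2742
Policy A (J := 100):
  J = 100
  H = 136 + 2·100 = 336
  B = 222 + 6·336 = 2238
Change in B: 2238 − 2742 = -504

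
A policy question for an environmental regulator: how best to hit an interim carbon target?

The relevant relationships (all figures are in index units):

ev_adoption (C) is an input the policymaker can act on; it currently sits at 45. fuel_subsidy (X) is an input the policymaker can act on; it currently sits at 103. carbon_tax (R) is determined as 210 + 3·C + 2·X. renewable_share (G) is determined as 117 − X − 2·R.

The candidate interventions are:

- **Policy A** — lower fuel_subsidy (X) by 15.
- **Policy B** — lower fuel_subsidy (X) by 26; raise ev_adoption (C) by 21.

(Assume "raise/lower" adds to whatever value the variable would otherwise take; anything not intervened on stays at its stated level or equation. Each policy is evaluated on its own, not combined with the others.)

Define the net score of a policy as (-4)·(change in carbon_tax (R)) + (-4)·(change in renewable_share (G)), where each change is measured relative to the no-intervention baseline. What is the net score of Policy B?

-60

Baseline:
  C = 45
  X = 103
  R = 210 + 3·45 + 2·103 = 551
  G = 117 − 103 − 2·551 = -1088
Policy B (X − 26, C + 21):
  C = 45 + 21 = 66
  X = 103 − 26 = 77
  R = 210 + 3·66 + 2·77 = 562
  G = 117 − 77 − 2·562 = -1084
ΔR = 562 − 551 = 11; ΔG = -1084 − (-1088) = 4
Score = (-4)·11 + (-4)·4 = -60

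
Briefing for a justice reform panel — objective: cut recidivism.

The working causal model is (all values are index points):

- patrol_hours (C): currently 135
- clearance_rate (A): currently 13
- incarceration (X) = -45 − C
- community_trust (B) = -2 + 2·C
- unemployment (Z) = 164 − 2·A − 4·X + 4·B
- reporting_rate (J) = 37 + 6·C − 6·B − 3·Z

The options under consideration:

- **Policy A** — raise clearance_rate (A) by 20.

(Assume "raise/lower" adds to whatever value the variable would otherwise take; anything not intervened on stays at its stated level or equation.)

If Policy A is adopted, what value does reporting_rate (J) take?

-6431

Policy A (A + 20):
  C = 135
  A = 13 + 20 = 33
  X = -45 − 135 = -180
  B = -2 + 2·135 = 268
  Z = 164 − 2·33 − 4·(-180) + 4·268 = 1890
  J = 37 + 6·135 − 6·268 − 3·1890 = -6431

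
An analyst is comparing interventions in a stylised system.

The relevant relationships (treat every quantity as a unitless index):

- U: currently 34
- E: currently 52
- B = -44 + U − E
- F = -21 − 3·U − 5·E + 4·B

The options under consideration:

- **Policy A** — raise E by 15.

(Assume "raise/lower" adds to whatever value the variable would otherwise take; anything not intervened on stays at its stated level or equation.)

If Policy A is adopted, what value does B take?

Policy A (E + 15):
  U = 34
  E = 52 + 15 = 67
  B = -44 + 34 − 67 = -77

-77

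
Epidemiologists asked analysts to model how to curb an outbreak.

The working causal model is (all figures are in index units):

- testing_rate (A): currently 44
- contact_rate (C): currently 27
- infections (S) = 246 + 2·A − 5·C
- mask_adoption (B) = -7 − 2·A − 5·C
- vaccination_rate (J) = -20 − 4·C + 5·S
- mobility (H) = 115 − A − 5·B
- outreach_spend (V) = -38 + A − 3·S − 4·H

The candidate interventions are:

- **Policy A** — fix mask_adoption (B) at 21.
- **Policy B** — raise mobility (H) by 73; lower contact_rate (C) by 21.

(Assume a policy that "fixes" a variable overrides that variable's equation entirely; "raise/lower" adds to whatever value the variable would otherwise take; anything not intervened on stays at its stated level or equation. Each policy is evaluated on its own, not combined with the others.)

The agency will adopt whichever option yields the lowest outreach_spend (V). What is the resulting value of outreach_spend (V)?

-3982

Policy A (B := 21):
  A = 44
  C = 27
  S = 246 + 2·44 − 5·27 = 199
  B = 21
  H = 115 − 44 − 5·21 = -34
  V = -38 + 44 − 3·199 − 4·(-34) = -455
Policy B (H + 73, C − 21):
  A = 44
  C = 27 − 21 = 6
  S = 246 + 2·44 − 5·6 = 304
  B = -7 − 2·44 − 5·6 = -125
  H = 115 − 44 − 5·(-125) (+73 from intervention) = 769
  V = -38 + 44 − 3·304 − 4·769 = -3982
Comparing — Policy A: V=-455, Policy B: V=-3982. Lowest is -3982 (Policy B).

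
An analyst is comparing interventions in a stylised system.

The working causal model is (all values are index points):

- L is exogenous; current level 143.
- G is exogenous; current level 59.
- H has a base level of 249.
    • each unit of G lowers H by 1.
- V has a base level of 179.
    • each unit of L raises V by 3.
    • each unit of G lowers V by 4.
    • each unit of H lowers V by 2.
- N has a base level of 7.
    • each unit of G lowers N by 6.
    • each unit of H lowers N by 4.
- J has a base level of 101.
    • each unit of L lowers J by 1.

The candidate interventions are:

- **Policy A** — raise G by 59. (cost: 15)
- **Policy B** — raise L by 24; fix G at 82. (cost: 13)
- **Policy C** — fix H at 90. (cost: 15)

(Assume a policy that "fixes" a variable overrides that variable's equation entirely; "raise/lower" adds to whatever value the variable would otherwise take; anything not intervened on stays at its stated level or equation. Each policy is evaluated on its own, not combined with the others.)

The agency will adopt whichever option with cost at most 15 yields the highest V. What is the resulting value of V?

Policy A (G + 59):
  L = 143
  G = 59 + 59 = 118
  H = 249 − 118 = 131
  V = 179 + 3·143 − 4·118 − 2·131 = -126
Policy B (L + 24, G := 82):
  L = 143 + 24 = 167
  G = 82
  H = 249 − 82 = 167
  V = 179 + 3·167 − 4·82 − 2·167 = 18
Policy C (H := 90):
  L = 143
  G = 59
  H = 90
  V = 179 + 3·143 − 4·59 − 2·90 = 192
Comparing — Policy A: V=-126, Policy B: V=18, Policy C: V=192. Highest is 192 (Policy C).

192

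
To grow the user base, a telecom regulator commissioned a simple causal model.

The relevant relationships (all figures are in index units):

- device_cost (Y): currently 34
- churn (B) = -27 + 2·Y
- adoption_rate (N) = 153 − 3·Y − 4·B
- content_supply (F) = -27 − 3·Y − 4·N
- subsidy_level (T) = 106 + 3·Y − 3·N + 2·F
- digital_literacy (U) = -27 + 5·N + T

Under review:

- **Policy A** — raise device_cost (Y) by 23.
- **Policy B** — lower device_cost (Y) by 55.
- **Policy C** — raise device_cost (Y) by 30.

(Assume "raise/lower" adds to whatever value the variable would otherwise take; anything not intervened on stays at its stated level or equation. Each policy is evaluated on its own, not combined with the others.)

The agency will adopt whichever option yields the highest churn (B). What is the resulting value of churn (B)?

Policy A (Y + 23):
  Y = 34 + 23 = 57
  B = -27 + 2·57 = 87
Policy B (Y − 55):
  Y = 34 − 55 = -21
  B = -27 + 2·(-21) = -69
Policy C (Y + 30):
  Y = 34 + 30 = 64
  B = -27 + 2·64 = 101
Comparing — Policy A: B=87, Policy B: B=-69, Policy C: B=101. Highest is 101 (Policy C).

101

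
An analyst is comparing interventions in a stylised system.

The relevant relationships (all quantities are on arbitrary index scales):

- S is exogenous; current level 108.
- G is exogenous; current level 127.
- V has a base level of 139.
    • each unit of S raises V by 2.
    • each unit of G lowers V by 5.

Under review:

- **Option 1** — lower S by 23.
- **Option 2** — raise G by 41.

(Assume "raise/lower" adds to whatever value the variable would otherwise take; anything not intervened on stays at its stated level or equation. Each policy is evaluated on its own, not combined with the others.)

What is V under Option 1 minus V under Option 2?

159

Option 1 (S − 23):
  S = 108 − 23 = 85
  G = 127
  V = 139 + 2·85 − 5·127 = -326
Option 2 (G + 41):
  S = 108
  G = 127 + 41 = 168
  V = 139 + 2·108 − 5·168 = -485
V: -326 − (-485) = 159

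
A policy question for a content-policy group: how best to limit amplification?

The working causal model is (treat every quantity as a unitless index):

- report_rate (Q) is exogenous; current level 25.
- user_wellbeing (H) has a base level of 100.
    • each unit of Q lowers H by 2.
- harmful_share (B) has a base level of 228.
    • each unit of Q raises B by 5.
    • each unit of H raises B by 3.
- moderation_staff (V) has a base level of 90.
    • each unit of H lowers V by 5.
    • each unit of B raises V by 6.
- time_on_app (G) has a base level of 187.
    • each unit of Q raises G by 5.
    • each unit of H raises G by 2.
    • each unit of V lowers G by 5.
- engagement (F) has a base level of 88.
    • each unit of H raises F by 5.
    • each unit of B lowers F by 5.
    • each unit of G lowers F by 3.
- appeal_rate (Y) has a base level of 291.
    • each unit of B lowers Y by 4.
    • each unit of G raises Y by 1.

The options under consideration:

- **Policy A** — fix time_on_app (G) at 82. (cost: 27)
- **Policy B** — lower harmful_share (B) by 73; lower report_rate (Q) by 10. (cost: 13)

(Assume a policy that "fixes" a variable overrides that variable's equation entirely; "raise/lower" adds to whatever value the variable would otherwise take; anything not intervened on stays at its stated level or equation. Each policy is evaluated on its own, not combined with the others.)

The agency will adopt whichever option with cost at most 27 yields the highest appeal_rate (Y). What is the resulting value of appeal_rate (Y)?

-1639

Policy A (G := 82):
  Q = 25
  H = 100 − 2·25 = 50
  B = 228 + 5·25 + 3·50 = 503
  V = 90 − 5·50 + 6·503 = 2858
  G = 82
  Y = 291 − 4·503 + 82 = -1639
Policy B (B − 73, Q − 10):
  Q = 25 − 10 = 15
  H = 100 − 2·15 = 70
  B = 228 + 5·15 + 3·70 (−73 from intervention) = 440
  V = 90 − 5·70 + 6·440 = 2380
  G = 187 + 5·15 + 2·70 − 5·2380 = -11498
  Y = 291 − 4·440 + (-11498) = -12967
Comparing — Policy A: Y=-1639, Policy B: Y=-12967. Highest is -1639 (Policy A).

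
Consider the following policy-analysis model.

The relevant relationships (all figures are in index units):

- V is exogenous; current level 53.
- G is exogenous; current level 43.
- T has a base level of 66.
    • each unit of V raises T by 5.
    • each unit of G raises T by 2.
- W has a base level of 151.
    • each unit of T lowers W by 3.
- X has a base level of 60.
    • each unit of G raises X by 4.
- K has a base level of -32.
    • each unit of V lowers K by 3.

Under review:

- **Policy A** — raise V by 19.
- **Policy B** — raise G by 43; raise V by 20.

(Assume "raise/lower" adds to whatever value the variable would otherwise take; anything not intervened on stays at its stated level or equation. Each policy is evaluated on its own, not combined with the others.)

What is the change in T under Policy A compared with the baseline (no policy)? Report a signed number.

Baseline:
  V = 53
  G = 43
  T = 66 + 5·53 + 2·43 = 417
Policy A (V + 19):
  V = 53 + 19 = 72
  G = 43
  T = 66 + 5·72 + 2·43 = 512
Change in T: 512 − 417 = 95

95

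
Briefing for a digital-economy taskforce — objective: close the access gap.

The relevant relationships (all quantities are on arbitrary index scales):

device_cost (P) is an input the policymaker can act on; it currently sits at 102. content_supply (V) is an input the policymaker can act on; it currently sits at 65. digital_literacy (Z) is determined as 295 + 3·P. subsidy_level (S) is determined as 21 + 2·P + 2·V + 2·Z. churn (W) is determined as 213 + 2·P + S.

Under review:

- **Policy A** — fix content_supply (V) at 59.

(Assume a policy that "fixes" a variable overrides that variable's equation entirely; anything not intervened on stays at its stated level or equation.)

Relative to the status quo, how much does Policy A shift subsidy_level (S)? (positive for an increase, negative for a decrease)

-12

Baseline:
  P = 102
  V = 65
  Z = 295 + 3·102 = 601
  S = 21 + 2·102 + 2·65 + 2·601 = 1557
Policy A (V := 59):
  P = 102
  V = 59
  Z = 295 + 3·102 = 601
  S = 21 + 2·102 + 2·59 + 2·601 = 1545
Change in S: 1545 − 1557 = -12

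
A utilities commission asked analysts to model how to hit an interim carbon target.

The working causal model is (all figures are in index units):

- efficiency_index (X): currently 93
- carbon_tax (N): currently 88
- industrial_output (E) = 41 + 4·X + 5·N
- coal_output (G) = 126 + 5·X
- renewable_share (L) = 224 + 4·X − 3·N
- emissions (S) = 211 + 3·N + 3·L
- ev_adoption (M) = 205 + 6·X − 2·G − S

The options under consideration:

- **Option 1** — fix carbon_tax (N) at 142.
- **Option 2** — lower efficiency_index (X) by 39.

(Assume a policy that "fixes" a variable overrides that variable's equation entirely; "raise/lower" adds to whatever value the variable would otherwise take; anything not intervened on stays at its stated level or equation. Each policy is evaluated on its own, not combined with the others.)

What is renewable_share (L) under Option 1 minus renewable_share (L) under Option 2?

-6

Option 1 (N := 142):
  X = 93
  N = 142
  L = 224 + 4·93 − 3·142 = 170
Option 2 (X − 39):
  X = 93 − 39 = 54
  N = 88
  L = 224 + 4·54 − 3·88 = 176
L: 170 − 176 = -6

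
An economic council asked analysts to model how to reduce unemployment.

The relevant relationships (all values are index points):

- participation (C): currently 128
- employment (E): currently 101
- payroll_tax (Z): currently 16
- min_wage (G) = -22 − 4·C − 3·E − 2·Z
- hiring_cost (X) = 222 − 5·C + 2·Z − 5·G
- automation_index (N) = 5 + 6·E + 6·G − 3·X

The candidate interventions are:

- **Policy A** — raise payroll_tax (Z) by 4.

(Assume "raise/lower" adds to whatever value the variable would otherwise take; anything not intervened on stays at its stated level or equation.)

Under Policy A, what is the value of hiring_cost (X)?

4007

Policy A (Z + 4):
  C = 128
  E = 101
  Z = 16 + 4 = 20
  G = -22 − 4·128 − 3·101 − 2·20 = -877
  X = 222 − 5·128 + 2·20 − 5·(-877) = 4007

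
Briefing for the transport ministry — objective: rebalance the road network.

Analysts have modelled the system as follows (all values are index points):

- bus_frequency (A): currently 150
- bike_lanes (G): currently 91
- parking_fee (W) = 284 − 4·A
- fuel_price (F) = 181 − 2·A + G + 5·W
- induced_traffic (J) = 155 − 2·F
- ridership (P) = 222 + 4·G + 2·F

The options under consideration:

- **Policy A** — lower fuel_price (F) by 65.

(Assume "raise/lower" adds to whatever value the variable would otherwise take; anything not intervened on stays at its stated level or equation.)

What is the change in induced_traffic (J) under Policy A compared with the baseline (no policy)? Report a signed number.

Baseline:
  A = 150
  G = 91
  W = 284 − 4·150 = -316
  F = 181 − 2·150 + 91 + 5·(-316) = -1608
  J = 155 − 2·(-1608) = 3371
Policy A (F − 65):
  A = 150
  G = 91
  W = 284 − 4·150 = -316
  F = 181 − 2·150 + 91 + 5·(-316) (−65 from intervention) = -1673
  J = 155 − 2·(-1673) = 3501
Change in J: 3501 − 3371 = 130

130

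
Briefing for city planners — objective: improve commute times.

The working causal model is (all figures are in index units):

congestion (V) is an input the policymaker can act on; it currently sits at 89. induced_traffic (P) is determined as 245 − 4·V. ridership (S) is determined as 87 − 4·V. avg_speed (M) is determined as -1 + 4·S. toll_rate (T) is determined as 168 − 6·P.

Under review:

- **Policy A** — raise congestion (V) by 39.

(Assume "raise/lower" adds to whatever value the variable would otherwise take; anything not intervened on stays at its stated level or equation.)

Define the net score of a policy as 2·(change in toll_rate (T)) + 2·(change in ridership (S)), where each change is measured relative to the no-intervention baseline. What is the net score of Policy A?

1560

Baseline:
  V = 89
  P = 245 − 4·89 = -111
  S = 87 − 4·89 = -269
  T = 168 − 6·(-111) = 834
Policy A (V + 39):
  V = 89 + 39 = 128
  P = 245 − 4·128 = -267
  S = 87 − 4·128 = -425
  T = 168 − 6·(-267) = 1770
ΔT = 1770 − 834 = 936; ΔS = -425 − (-269) = -156
Score = 2·936 + 2·(-156) = 1560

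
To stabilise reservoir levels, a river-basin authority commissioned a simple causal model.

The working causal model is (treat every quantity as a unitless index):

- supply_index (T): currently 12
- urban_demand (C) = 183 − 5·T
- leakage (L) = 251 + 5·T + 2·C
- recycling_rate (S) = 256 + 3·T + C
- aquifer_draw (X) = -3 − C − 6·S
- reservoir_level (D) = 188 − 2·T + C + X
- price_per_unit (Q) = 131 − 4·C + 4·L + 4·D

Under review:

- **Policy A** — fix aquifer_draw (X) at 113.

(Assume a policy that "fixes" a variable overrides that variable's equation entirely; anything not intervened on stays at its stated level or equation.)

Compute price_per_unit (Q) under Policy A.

Policy A (X := 113):
  T = 12
  C = 183 − 5·12 = 123
  L = 251 + 5·12 + 2·123 = 557
  S = 256 + 3·12 + 123 = 415
  X = 113
  D = 188 − 2·12 + 123 + 113 = 400
  Q = 131 − 4·123 + 4·557 + 4·400 = 3467

3467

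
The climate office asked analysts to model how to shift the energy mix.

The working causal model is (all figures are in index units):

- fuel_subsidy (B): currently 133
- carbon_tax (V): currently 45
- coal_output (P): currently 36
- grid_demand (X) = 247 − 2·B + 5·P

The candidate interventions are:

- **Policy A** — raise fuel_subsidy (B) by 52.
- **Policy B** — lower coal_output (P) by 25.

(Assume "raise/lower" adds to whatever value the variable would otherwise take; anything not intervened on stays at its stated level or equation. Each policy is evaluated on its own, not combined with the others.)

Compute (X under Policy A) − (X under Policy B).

21

Policy A (B + 52):
  B = 133 + 52 = 185
  P = 36
  X = 247 − 2·185 + 5·36 = 57
Policy B (P − 25):
  B = 133
  P = 36 − 25 = 11
  X = 247 − 2·133 + 5·11 = 36
X: 57 − 36 = 21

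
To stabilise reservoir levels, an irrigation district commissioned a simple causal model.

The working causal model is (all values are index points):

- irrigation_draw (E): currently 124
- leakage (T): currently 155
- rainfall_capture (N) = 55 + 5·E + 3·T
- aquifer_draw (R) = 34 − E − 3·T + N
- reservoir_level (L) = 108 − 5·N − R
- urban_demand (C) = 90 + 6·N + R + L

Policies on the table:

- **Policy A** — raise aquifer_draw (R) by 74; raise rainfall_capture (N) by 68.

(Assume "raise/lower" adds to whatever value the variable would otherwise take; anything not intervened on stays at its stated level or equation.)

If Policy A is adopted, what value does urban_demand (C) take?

Policy A (R + 74, N + 68):
  E = 124
  T = 155
  N = 55 + 5·124 + 3·155 (+68 from intervention) = 1208
  R = 34 − 124 − 3·155 + 1208 (+74 from intervention) = 727
  L = 108 − 5·1208 − 727 = -6659
  C = 90 + 6·1208 + 727 + (-6659) = 1406

1406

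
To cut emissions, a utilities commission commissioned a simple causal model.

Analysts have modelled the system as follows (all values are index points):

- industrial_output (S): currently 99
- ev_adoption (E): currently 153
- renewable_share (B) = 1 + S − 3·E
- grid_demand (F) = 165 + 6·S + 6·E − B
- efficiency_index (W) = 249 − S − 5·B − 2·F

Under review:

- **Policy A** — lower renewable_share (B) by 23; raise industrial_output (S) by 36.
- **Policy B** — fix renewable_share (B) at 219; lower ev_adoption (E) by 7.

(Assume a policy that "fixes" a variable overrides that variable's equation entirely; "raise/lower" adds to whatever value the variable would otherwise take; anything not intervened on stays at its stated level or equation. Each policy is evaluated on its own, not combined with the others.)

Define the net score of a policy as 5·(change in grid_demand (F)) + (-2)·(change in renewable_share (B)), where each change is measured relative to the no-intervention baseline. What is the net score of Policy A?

Baseline:
  S = 99
  E = 153
  B = 1 + 99 − 3·153 = -359
  F = 165 + 6·99 + 6·153 − (-359) = 2036
Policy A (B − 23, S + 36):
  S = 99 + 36 = 135
  E = 153
  B = 1 + 135 − 3·153 (−23 from intervention) = -346
  F = 165 + 6·135 + 6·153 − (-346) = 2239
ΔF = 2239 − 2036 = 203; ΔB = -346 − (-359) = 13
Score = 5·203 + (-2)·13 = 989

989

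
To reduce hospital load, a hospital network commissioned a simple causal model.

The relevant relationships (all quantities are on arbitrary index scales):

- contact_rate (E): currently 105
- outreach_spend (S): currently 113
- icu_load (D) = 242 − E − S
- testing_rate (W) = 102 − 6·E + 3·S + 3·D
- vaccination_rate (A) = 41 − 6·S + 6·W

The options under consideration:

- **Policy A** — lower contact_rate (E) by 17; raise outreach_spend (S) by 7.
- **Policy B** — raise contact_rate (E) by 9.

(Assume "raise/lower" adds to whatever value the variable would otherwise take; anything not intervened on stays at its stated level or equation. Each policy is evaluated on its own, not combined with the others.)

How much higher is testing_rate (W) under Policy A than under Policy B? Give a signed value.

234

Policy A (E − 17, S + 7):
  E = 105 − 17 = 88
  S = 113 + 7 = 120
  D = 242 − 88 − 120 = 34
  W = 102 − 6·88 + 3·120 + 3·34 = 36
Policy B (E + 9):
  E = 105 + 9 = 114
  S = 113
  D = 242 − 114 − 113 = 15
  W = 102 − 6·114 + 3·113 + 3·15 = -198
W: 36 − (-198) = 234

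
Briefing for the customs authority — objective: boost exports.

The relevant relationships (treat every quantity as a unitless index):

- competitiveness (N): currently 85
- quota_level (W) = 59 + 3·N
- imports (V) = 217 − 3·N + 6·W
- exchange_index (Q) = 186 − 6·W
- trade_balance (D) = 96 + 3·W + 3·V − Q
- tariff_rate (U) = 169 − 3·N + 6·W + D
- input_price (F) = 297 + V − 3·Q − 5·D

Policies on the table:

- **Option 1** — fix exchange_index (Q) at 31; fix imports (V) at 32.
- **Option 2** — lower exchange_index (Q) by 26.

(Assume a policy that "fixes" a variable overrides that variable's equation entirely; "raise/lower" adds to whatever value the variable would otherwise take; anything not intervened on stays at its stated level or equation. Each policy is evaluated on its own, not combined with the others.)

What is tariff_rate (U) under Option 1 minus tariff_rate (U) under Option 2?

-7197

Option 1 (Q := 31, V := 32):
  N = 85
  W = 59 + 3·85 = 314
  V = 32
  Q = 31
  D = 96 + 3·314 + 3·32 − 31 = 1103
  U = 169 − 3·85 + 6·314 + 1103 = 2901
Option 2 (Q − 26):
  N = 85
  W = 59 + 3·85 = 314
  V = 217 − 3·85 + 6·314 = 1846
  Q = 186 − 6·314 (−26 from intervention) = -1724
  D = 96 + 3·314 + 3·1846 − (-1724) = 8300
  U = 169 − 3·85 + 6·314 + 8300 = 10098
U: 2901 − 10098 = -7197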